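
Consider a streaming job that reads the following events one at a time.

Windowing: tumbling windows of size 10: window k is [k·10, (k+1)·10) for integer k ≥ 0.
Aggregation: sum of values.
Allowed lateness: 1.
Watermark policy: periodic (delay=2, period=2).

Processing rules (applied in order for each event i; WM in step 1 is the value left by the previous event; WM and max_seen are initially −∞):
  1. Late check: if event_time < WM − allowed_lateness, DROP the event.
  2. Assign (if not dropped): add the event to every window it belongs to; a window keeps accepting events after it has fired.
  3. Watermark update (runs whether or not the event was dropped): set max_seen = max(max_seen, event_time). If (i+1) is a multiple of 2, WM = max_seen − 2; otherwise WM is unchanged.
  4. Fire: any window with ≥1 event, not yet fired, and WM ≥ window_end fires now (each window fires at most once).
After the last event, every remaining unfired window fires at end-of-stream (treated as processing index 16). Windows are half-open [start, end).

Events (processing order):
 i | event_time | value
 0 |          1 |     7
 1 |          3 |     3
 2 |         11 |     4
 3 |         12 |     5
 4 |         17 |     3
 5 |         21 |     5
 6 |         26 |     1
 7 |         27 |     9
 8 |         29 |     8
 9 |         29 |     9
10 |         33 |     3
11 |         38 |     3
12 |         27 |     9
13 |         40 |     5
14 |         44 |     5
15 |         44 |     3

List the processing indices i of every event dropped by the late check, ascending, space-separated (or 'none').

i=0 t=1 v=7: → [0,10); WM=−∞
i=1 t=3 v=3: → [0,10); WM=1
i=2 t=11 v=4: → [10,20); WM=1
i=3 t=12 v=5: → [10,20); WM=10; [0,10) fires=10
i=4 t=17 v=3: → [10,20); WM=10
i=5 t=21 v=5: → [20,30); WM=19
i=6 t=26 v=1: → [20,30); WM=19
i=7 t=27 v=9: → [20,30); WM=25; [10,20) fires=12
i=8 t=29 v=8: → [20,30); WM=25
i=9 t=29 v=9: → [20,30); WM=27
i=10 t=33 v=3: → [30,40); WM=27
i=11 t=38 v=3: → [30,40); WM=36; [20,30) fires=32
i=12 t=27 v=9: DROP (t<36-1); WM=36
i=13 t=40 v=5: → [40,50); WM=38
i=14 t=44 v=5: → [40,50); WM=38
i=15 t=44 v=3: → [40,50); WM=42; [30,40) fires=6

12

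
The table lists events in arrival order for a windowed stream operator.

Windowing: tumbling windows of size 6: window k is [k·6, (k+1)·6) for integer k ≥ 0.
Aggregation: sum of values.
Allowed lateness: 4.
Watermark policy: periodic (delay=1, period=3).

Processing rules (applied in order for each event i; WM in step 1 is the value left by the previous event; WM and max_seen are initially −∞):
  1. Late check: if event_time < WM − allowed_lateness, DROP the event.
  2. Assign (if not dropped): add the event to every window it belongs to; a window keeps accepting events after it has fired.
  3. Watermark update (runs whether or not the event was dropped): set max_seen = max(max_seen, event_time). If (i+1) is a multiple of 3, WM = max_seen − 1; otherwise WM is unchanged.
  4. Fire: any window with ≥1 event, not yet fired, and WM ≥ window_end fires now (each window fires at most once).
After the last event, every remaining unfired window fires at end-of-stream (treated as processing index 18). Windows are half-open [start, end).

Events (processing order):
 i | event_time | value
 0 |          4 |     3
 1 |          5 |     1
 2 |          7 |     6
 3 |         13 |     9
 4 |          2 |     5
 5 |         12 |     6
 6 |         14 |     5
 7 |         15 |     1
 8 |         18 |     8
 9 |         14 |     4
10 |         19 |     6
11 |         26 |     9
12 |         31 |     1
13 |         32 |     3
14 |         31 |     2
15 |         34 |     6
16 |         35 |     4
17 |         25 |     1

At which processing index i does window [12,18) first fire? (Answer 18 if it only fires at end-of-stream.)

i=0 t=4 v=3: → [0,6); WM=−∞
i=1 t=5 v=1: → [0,6); WM=−∞
i=2 t=7 v=6: → [6,12); WM=6; [0,6) fires=4
i=3 t=13 v=9: → [12,18); WM=6
i=4 t=2 v=5: → [0,6); WM=6
i=5 t=12 v=6: → [12,18); WM=12; [6,12) fires=6
i=6 t=14 v=5: → [12,18); WM=12
i=7 t=15 v=1: → [12,18); WM=12
i=8 t=18 v=8: → [18,24); WM=17
i=9 t=14 v=4: → [12,18); WM=17
i=10 t=19 v=6: → [18,24); WM=17
i=11 t=26 v=9: → [24,30); WM=25; [12,18) fires=25 [18,24) fires=14
i=12 t=31 v=1: → [30,36); WM=25
i=13 t=32 v=3: → [30,36); WM=25
i=14 t=31 v=2: → [30,36); WM=31; [24,30) fires=9
i=15 t=34 v=6: → [30,36); WM=31
i=16 t=35 v=4: → [30,36); WM=31
i=17 t=25 v=1: DROP (t<31-4); WM=34

11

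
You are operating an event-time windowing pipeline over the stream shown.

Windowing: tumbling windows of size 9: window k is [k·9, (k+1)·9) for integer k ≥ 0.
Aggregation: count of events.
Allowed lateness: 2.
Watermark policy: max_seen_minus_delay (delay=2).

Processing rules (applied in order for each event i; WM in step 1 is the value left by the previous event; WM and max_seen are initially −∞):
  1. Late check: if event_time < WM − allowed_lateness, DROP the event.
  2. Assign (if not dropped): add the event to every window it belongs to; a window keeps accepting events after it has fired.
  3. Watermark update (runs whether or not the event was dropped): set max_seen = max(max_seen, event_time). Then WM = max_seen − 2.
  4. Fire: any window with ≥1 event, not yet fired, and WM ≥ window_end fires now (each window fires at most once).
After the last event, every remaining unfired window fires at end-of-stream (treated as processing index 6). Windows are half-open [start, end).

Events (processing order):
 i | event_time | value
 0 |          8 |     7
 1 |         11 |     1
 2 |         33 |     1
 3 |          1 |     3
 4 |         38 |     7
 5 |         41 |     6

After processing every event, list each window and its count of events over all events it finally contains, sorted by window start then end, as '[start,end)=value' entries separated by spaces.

[0,9)=1 [9,18)=1 [27,36)=1 [36,45)=2

i=0 t=8 v=7: → [0,9); WM=6
i=1 t=11 v=1: → [9,18); WM=9; [0,9) fires=1
i=2 t=33 v=1: → [27,36); WM=31; [9,18) fires=1
i=3 t=1 v=3: DROP (t<31-2); WM=31
i=4 t=38 v=7: → [36,45); WM=36; [27,36) fires=1
i=5 t=41 v=6: → [36,45); WM=39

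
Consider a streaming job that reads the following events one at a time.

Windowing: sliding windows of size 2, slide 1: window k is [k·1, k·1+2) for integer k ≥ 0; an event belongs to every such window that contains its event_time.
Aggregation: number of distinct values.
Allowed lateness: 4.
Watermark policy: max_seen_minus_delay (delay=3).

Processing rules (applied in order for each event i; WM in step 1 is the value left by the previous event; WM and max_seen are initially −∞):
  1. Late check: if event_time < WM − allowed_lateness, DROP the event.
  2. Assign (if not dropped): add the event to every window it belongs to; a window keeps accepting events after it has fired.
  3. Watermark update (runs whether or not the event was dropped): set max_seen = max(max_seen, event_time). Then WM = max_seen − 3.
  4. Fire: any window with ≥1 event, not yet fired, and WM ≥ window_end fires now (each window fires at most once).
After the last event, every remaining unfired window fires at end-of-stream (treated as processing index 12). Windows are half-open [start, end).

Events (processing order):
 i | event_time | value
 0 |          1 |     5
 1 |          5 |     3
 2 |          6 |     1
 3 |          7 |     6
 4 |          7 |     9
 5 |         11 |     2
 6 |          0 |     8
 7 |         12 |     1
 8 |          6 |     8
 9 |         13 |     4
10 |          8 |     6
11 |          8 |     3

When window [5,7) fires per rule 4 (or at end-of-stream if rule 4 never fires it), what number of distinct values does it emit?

2

i=0 t=1 v=5: → [1,3),[0,2); WM=-2
i=1 t=5 v=3: → [5,7),[4,6); WM=2; [0,2) fires=1
i=2 t=6 v=1: → [6,8),[5,7); WM=3; [1,3) fires=1
i=3 t=7 v=6: → [7,9),[6,8); WM=4
i=4 t=7 v=9: → [7,9),[6,8); WM=4
i=5 t=11 v=2: → [11,13),[10,12); WM=8; [4,6) fires=1 [5,7) fires=2 [6,8) fires=3
i=6 t=0 v=8: DROP (t<8-4); WM=8
i=7 t=12 v=1: → [12,14),[11,13); WM=9; [7,9) fires=2
i=8 t=6 v=8: → [6,8),[5,7); WM=9
i=9 t=13 v=4: → [13,15),[12,14); WM=10
i=10 t=8 v=6: → [8,10),[7,9); WM=10; [8,10) fires=1
i=11 t=8 v=3: → [8,10),[7,9); WM=10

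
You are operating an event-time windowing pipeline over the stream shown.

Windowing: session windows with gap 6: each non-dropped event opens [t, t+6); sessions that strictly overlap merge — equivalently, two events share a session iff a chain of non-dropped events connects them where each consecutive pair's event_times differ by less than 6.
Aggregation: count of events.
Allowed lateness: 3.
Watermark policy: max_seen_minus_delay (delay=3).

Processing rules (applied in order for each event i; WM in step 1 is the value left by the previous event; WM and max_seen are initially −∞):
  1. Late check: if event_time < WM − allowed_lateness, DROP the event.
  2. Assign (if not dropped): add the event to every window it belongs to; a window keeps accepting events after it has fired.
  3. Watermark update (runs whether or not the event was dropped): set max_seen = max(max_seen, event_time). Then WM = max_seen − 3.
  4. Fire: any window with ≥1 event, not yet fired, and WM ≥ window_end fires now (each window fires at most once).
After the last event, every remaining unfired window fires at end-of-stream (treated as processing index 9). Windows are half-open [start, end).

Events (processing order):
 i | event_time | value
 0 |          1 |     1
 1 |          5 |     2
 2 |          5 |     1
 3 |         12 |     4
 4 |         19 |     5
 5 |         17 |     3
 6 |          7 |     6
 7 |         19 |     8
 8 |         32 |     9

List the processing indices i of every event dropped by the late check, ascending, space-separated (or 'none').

i=0 t=1 v=1: → [1,7); WM=-2
i=1 t=5 v=2: → [1,11); WM=2
i=2 t=5 v=1: → [1,11); WM=2
i=3 t=12 v=4: → [12,18); WM=9
i=4 t=19 v=5: → [19,25); WM=16
i=5 t=17 v=3: → [12,25); WM=16
i=6 t=7 v=6: DROP (t<16-3); WM=16
i=7 t=19 v=8: → [12,25); WM=16
i=8 t=32 v=9: → [32,38); WM=29

6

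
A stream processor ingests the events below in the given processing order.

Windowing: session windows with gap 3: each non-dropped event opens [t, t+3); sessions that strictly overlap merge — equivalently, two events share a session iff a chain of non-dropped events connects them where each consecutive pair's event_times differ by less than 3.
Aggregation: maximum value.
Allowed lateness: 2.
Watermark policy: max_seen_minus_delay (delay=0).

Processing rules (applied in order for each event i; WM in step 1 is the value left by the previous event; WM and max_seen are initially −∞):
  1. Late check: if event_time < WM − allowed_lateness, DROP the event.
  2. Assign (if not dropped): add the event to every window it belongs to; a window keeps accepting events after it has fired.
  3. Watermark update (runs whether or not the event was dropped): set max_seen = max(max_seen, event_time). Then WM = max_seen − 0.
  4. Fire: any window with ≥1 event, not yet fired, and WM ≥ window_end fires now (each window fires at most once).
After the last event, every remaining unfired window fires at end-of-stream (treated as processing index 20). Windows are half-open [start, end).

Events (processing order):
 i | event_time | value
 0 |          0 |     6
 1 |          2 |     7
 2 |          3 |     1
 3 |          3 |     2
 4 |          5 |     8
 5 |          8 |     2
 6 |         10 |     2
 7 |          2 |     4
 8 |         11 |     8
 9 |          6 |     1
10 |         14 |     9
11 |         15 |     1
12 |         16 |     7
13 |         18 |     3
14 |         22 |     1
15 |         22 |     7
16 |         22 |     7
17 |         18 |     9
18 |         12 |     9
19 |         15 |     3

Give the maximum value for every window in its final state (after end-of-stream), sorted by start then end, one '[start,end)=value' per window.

i=0 t=0 v=6: → [0,3); WM=0
i=1 t=2 v=7: → [0,5); WM=2
i=2 t=3 v=1: → [0,6); WM=3
i=3 t=3 v=2: → [0,6); WM=3
i=4 t=5 v=8: → [0,8); WM=5
i=5 t=8 v=2: → [8,11); WM=8
i=6 t=10 v=2: → [8,13); WM=10
i=7 t=2 v=4: DROP (t<10-2); WM=10
i=8 t=11 v=8: → [8,14); WM=11
i=9 t=6 v=1: DROP (t<11-2); WM=11
i=10 t=14 v=9: → [14,17); WM=14
i=11 t=15 v=1: → [14,18); WM=15
i=12 t=16 v=7: → [14,19); WM=16
i=13 t=18 v=3: → [14,21); WM=18
i=14 t=22 v=1: → [22,25); WM=22
i=15 t=22 v=7: → [22,25); WM=22
i=16 t=22 v=7: → [22,25); WM=22
i=17 t=18 v=9: DROP (t<22-2); WM=22
i=18 t=12 v=9: DROP (t<22-2); WM=22
i=19 t=15 v=3: DROP (t<22-2); WM=22

[0,8)=8 [8,14)=8 [14,21)=9 [22,25)=7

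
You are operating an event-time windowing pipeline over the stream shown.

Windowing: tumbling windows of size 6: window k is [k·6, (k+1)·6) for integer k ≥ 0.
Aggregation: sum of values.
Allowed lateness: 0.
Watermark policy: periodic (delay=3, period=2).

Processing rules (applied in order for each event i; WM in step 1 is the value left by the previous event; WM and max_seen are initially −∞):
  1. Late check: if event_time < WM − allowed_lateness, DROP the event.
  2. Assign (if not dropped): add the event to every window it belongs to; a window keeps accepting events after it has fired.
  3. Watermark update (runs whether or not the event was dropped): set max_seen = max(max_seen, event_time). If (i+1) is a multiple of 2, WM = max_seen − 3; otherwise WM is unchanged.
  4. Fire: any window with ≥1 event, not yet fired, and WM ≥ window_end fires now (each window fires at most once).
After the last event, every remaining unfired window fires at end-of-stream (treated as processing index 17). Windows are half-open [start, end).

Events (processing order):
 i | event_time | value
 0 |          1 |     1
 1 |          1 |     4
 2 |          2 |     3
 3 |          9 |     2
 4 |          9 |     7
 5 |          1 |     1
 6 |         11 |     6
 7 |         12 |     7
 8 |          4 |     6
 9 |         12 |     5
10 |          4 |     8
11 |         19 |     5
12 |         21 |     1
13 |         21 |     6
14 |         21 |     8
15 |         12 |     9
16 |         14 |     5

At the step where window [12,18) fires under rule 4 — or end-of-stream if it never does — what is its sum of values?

12

i=0 t=1 v=1: → [0,6); WM=−∞
i=1 t=1 v=4: → [0,6); WM=-2
i=2 t=2 v=3: → [0,6); WM=-2
i=3 t=9 v=2: → [6,12); WM=6; [0,6) fires=8
i=4 t=9 v=7: → [6,12); WM=6
i=5 t=1 v=1: DROP (t<6-0); WM=6
i=6 t=11 v=6: → [6,12); WM=6
i=7 t=12 v=7: → [12,18); WM=9
i=8 t=4 v=6: DROP (t<9-0); WM=9
i=9 t=12 v=5: → [12,18); WM=9
i=10 t=4 v=8: DROP (t<9-0); WM=9
i=11 t=19 v=5: → [18,24); WM=16; [6,12) fires=15
i=12 t=21 v=1: → [18,24); WM=16
i=13 t=21 v=6: → [18,24); WM=18; [12,18) fires=12
i=14 t=21 v=8: → [18,24); WM=18
i=15 t=12 v=9: DROP (t<18-0); WM=18
i=16 t=14 v=5: DROP (t<18-0); WM=18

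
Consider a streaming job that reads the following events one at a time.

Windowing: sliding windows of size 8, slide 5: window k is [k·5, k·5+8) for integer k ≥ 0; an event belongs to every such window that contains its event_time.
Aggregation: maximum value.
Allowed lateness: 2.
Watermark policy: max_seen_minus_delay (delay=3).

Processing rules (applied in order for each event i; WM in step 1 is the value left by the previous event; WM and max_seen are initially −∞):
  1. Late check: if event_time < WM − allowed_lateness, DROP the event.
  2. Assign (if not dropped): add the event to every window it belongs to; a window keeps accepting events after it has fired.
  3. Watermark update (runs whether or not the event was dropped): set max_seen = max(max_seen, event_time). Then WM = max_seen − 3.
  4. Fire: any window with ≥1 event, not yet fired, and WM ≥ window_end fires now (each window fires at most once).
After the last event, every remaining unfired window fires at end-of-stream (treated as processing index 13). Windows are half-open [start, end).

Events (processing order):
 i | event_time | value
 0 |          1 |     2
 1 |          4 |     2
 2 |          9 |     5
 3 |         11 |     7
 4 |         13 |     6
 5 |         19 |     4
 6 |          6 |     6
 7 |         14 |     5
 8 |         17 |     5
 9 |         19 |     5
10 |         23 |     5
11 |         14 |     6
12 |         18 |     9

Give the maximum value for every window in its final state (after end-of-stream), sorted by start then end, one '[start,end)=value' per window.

i=0 t=1 v=2: → [0,8); WM=-2
i=1 t=4 v=2: → [0,8); WM=1
i=2 t=9 v=5: → [5,13); WM=6
i=3 t=11 v=7: → [10,18),[5,13); WM=8; [0,8) fires=2
i=4 t=13 v=6: → [10,18); WM=10
i=5 t=19 v=4: → [15,23); WM=16; [5,13) fires=7
i=6 t=6 v=6: DROP (t<16-2); WM=16
i=7 t=14 v=5: → [10,18); WM=16
i=8 t=17 v=5: → [15,23),[10,18); WM=16
i=9 t=19 v=5: → [15,23); WM=16
i=10 t=23 v=5: → [20,28); WM=20; [10,18) fires=7
i=11 t=14 v=6: DROP (t<20-2); WM=20
i=12 t=18 v=9: → [15,23); WM=20

[0,8)=2 [5,13)=7 [10,18)=7 [15,23)=9 [20,28)=5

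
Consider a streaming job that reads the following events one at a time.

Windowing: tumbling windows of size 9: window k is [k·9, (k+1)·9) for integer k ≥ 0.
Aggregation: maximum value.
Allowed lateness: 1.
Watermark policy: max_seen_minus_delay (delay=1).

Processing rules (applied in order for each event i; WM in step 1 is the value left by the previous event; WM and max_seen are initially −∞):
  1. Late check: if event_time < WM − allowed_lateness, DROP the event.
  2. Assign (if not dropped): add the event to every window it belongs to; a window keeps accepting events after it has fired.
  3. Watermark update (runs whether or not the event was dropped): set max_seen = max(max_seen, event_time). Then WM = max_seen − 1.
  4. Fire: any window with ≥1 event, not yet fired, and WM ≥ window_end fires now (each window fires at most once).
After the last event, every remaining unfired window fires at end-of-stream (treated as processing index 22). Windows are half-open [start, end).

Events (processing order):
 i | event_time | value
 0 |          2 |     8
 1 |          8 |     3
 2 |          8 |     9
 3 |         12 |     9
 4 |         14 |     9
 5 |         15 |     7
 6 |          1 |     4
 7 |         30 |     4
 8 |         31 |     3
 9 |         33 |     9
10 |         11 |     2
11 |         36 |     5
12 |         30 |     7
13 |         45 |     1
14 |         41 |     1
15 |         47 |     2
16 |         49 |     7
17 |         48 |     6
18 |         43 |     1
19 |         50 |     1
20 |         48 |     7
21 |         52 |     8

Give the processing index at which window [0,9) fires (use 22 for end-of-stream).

3

i=0 t=2 v=8: → [0,9); WM=1
i=1 t=8 v=3: → [0,9); WM=7
i=2 t=8 v=9: → [0,9); WM=7
i=3 t=12 v=9: → [9,18); WM=11; [0,9) fires=9
i=4 t=14 v=9: → [9,18); WM=13
i=5 t=15 v=7: → [9,18); WM=14
i=6 t=1 v=4: DROP (t<14-1); WM=14
i=7 t=30 v=4: → [27,36); WM=29; [9,18) fires=9
i=8 t=31 v=3: → [27,36); WM=30
i=9 t=33 v=9: → [27,36); WM=32
i=10 t=11 v=2: DROP (t<32-1); WM=32
i=11 t=36 v=5: → [36,45); WM=35
i=12 t=30 v=7: DROP (t<35-1); WM=35
i=13 t=45 v=1: → [45,54); WM=44; [27,36) fires=9
i=14 t=41 v=1: DROP (t<44-1); WM=44
i=15 t=47 v=2: → [45,54); WM=46; [36,45) fires=5
i=16 t=49 v=7: → [45,54); WM=48
i=17 t=48 v=6: → [45,54); WM=48
i=18 t=43 v=1: DROP (t<48-1); WM=48
i=19 t=50 v=1: → [45,54); WM=49
i=20 t=48 v=7: → [45,54); WM=49
i=21 t=52 v=8: → [45,54); WM=51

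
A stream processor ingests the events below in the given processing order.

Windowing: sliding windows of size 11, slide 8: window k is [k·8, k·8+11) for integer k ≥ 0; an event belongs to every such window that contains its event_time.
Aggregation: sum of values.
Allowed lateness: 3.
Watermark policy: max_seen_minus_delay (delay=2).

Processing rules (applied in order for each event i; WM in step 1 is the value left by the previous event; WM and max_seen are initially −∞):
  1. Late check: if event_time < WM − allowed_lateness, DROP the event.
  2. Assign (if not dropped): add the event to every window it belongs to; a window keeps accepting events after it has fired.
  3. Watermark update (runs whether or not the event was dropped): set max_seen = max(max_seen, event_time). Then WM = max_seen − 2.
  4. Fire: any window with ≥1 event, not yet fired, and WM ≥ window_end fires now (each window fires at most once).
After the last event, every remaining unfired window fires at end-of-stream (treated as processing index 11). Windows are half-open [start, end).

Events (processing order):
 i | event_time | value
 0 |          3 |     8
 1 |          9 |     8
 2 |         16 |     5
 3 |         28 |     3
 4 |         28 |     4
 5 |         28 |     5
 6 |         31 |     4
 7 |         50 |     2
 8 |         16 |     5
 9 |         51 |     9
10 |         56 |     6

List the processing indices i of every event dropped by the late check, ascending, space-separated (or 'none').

i=0 t=3 v=8: → [0,11); WM=1
i=1 t=9 v=8: → [8,19),[0,11); WM=7
i=2 t=16 v=5: → [16,27),[8,19); WM=14; [0,11) fires=16
i=3 t=28 v=3: → [24,35); WM=26; [8,19) fires=13
i=4 t=28 v=4: → [24,35); WM=26
i=5 t=28 v=5: → [24,35); WM=26
i=6 t=31 v=4: → [24,35); WM=29; [16,27) fires=5
i=7 t=50 v=2: → [48,59),[40,51); WM=48; [24,35) fires=16
i=8 t=16 v=5: DROP (t<48-3); WM=48
i=9 t=51 v=9: → [48,59); WM=49
i=10 t=56 v=6: → [56,67),[48,59); WM=54; [40,51) fires=2

8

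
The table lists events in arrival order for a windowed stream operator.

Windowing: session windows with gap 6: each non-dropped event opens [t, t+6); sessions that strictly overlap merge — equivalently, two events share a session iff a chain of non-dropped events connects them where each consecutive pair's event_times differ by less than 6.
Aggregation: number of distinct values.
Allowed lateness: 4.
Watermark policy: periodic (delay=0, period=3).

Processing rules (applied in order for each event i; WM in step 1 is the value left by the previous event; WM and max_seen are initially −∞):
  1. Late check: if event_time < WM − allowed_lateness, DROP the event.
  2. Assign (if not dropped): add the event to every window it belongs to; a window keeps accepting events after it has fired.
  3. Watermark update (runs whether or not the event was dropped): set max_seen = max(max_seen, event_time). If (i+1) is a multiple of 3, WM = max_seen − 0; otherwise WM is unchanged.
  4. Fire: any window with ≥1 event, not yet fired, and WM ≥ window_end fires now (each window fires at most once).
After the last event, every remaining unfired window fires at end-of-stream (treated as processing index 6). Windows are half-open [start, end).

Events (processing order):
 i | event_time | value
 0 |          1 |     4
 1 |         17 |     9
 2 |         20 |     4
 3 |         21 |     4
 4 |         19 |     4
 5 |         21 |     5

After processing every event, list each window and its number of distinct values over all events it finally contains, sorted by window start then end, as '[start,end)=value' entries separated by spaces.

[1,7)=1 [17,27)=3

i=0 t=1 v=4: → [1,7); WM=−∞
i=1 t=17 v=9: → [17,23); WM=−∞
i=2 t=20 v=4: → [17,26); WM=20
i=3 t=21 v=4: → [17,27); WM=20
i=4 t=19 v=4: → [17,27); WM=20
i=5 t=21 v=5: → [17,27); WM=21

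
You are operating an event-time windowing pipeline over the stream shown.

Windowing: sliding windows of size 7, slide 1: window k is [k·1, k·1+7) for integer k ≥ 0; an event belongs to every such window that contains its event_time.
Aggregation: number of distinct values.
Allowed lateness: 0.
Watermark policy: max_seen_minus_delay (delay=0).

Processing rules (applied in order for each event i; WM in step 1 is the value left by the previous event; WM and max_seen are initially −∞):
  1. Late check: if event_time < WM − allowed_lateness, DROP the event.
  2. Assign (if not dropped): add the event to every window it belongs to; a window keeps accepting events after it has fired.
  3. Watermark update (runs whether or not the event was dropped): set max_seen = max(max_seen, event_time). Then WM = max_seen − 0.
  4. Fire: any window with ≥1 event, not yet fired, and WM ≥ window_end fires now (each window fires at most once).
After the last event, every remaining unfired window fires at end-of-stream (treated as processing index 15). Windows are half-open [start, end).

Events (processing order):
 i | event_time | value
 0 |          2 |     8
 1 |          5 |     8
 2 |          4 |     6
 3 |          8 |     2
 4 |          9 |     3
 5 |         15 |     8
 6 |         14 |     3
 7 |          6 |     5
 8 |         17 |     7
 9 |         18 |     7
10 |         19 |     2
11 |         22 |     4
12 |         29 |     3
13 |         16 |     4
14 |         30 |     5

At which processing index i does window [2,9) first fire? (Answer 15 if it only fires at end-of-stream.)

i=0 t=2 v=8: → [2,9),[1,8),[0,7); WM=2
i=1 t=5 v=8: → [5,12),[4,11),[3,10),[2,9),[1,8),[0,7); WM=5
i=2 t=4 v=6: DROP (t<5-0); WM=5
i=3 t=8 v=2: → [8,15),[7,14),[6,13),[5,12),[4,11),[3,10),[2,9); WM=8; [0,7) fires=1 [1,8) fires=1
i=4 t=9 v=3: → [9,16),[8,15),[7,14),[6,13),[5,12),[4,11),[3,10); WM=9; [2,9) fires=2
i=5 t=15 v=8: → [15,22),[14,21),[13,20),[12,19),[11,18),[10,17),[9,16); WM=15; [3,10) fires=3 [4,11) fires=3 [5,12) fires=3 [6,13) fires=2 [7,14) fires=2 [8,15) fires=2
i=6 t=14 v=3: DROP (t<15-0); WM=15
i=7 t=6 v=5: DROP (t<15-0); WM=15
i=8 t=17 v=7: → [17,24),[16,23),[15,22),[14,21),[13,20),[12,19),[11,18); WM=17; [9,16) fires=2 [10,17) fires=1
i=9 t=18 v=7: → [18,25),[17,24),[16,23),[15,22),[14,21),[13,20),[12,19); WM=18; [11,18) fires=2
i=10 t=19 v=2: → [19,26),[18,25),[17,24),[16,23),[15,22),[14,21),[13,20); WM=19; [12,19) fires=2
i=11 t=22 v=4: → [22,29),[21,28),[20,27),[19,26),[18,25),[17,24),[16,23); WM=22; [13,20) fires=3 [14,21) fires=3 [15,22) fires=3
i=12 t=29 v=3: → [29,36),[28,35),[27,34),[26,33),[25,32),[24,31),[23,30); WM=29; [16,23) fires=3 [17,24) fires=3 [18,25) fires=3 [19,26) fires=2 [20,27) fires=1 [21,28) fires=1 [22,29) fires=1
i=13 t=16 v=4: DROP (t<29-0); WM=29
i=14 t=30 v=5: → [30,37),[29,36),[28,35),[27,34),[26,33),[25,32),[24,31); WM=30; [23,30) fires=1

4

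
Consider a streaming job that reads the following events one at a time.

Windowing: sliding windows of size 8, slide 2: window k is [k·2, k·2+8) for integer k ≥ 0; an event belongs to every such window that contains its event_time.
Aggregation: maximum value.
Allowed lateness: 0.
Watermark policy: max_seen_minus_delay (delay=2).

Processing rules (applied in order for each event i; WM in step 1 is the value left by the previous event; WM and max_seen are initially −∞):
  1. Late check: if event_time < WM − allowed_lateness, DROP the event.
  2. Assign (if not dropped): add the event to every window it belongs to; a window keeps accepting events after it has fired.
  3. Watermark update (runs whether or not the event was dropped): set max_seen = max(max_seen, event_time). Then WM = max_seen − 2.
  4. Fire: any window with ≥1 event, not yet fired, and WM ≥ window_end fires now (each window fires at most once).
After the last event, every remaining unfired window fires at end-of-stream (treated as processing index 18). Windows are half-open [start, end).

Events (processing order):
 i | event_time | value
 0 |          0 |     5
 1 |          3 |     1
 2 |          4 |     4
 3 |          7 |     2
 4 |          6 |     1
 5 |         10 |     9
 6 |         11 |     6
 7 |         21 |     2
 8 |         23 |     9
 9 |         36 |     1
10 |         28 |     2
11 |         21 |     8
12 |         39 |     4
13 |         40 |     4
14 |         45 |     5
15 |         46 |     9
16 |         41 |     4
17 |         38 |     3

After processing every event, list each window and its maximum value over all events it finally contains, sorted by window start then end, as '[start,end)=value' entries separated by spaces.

[0,8)=5 [2,10)=4 [4,12)=9 [6,14)=9 [8,16)=9 [10,18)=9 [14,22)=2 [16,24)=9 [18,26)=9 [20,28)=9 [22,30)=9 [30,38)=1 [32,40)=4 [34,42)=4 [36,44)=4 [38,46)=5 [40,48)=9 [42,50)=9 [44,52)=9 [46,54)=9

i=0 t=0 v=5: → [0,8); WM=-2
i=1 t=3 v=1: → [2,10),[0,8); WM=1
i=2 t=4 v=4: → [4,12),[2,10),[0,8); WM=2
i=3 t=7 v=2: → [6,14),[4,12),[2,10),[0,8); WM=5
i=4 t=6 v=1: → [6,14),[4,12),[2,10),[0,8); WM=5
i=5 t=10 v=9: → [10,18),[8,16),[6,14),[4,12); WM=8; [0,8) fires=5
i=6 t=11 v=6: → [10,18),[8,16),[6,14),[4,12); WM=9
i=7 t=21 v=2: → [20,28),[18,26),[16,24),[14,22); WM=19; [2,10) fires=4 [4,12) fires=9 [6,14) fires=9 [8,16) fires=9 [10,18) fires=9
i=8 t=23 v=9: → [22,30),[20,28),[18,26),[16,24); WM=21
i=9 t=36 v=1: → [36,44),[34,42),[32,40),[30,38); WM=34; [14,22) fires=2 [16,24) fires=9 [18,26) fires=9 [20,28) fires=9 [22,30) fires=9
i=10 t=28 v=2: DROP (t<34-0); WM=34
i=11 t=21 v=8: DROP (t<34-0); WM=34
i=12 t=39 v=4: → [38,46),[36,44),[34,42),[32,40); WM=37
i=13 t=40 v=4: → [40,48),[38,46),[36,44),[34,42); WM=38; [30,38) fires=1
i=14 t=45 v=5: → [44,52),[42,50),[40,48),[38,46); WM=43; [32,40) fires=4 [34,42) fires=4
i=15 t=46 v=9: → [46,54),[44,52),[42,50),[40,48); WM=44; [36,44) fires=4
i=16 t=41 v=4: DROP (t<44-0); WM=44
i=17 t=38 v=3: DROP (t<44-0); WM=44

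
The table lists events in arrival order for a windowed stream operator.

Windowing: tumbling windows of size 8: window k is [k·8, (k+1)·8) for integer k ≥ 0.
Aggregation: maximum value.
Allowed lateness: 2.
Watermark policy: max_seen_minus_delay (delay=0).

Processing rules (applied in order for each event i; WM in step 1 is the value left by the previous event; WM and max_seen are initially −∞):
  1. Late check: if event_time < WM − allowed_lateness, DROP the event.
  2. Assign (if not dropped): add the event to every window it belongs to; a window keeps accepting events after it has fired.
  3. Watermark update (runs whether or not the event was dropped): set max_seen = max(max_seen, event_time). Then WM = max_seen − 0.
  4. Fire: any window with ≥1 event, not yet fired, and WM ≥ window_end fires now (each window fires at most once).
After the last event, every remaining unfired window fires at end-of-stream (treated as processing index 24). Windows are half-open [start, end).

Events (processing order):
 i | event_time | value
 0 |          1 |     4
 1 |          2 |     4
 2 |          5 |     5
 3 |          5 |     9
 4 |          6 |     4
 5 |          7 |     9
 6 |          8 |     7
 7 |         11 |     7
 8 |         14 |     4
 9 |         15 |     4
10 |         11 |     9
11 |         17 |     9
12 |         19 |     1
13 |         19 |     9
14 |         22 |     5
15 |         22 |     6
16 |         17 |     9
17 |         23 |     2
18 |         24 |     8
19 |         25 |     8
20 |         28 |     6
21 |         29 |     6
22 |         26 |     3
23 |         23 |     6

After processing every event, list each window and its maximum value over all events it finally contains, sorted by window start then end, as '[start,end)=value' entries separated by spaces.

[0,8)=9 [8,16)=7 [16,24)=9 [24,32)=8

i=0 t=1 v=4: → [0,8); WM=1
i=1 t=2 v=4: → [0,8); WM=2
i=2 t=5 v=5: → [0,8); WM=5
i=3 t=5 v=9: → [0,8); WM=5
i=4 t=6 v=4: → [0,8); WM=6
i=5 t=7 v=9: → [0,8); WM=7
i=6 t=8 v=7: → [8,16); WM=8; [0,8) fires=9
i=7 t=11 v=7: → [8,16); WM=11
i=8 t=14 v=4: → [8,16); WM=14
i=9 t=15 v=4: → [8,16); WM=15
i=10 t=11 v=9: DROP (t<15-2); WM=15
i=11 t=17 v=9: → [16,24); WM=17; [8,16) fires=7
i=12 t=19 v=1: → [16,24); WM=19
i=13 t=19 v=9: → [16,24); WM=19
i=14 t=22 v=5: → [16,24); WM=22
i=15 t=22 v=6: → [16,24); WM=22
i=16 t=17 v=9: DROP (t<22-2); WM=22
i=17 t=23 v=2: → [16,24); WM=23
i=18 t=24 v=8: → [24,32); WM=24; [16,24) fires=9
i=19 t=25 v=8: → [24,32); WM=25
i=20 t=28 v=6: → [24,32); WM=28
i=21 t=29 v=6: → [24,32); WM=29
i=22 t=26 v=3: DROP (t<29-2); WM=29
i=23 t=23 v=6: DROP (t<29-2); WM=29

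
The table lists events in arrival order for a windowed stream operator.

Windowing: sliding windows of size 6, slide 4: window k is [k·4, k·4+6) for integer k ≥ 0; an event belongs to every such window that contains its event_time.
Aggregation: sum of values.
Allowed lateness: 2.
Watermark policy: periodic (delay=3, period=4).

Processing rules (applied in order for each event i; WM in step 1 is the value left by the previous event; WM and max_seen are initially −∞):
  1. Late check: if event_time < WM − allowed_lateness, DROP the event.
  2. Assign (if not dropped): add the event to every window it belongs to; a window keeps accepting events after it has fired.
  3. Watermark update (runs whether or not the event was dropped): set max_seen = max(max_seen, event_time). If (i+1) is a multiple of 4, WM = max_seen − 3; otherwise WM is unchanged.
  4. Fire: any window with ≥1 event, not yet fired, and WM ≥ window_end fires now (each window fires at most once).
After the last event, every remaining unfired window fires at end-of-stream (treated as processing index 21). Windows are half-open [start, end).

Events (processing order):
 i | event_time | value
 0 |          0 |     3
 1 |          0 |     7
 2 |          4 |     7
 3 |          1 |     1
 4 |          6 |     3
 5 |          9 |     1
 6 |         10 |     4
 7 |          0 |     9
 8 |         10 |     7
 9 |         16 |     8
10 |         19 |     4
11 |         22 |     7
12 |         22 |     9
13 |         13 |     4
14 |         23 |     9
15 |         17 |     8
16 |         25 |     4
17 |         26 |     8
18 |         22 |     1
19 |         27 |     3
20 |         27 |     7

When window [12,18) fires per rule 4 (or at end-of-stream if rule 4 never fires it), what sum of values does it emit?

i=0 t=0 v=3: → [0,6); WM=−∞
i=1 t=0 v=7: → [0,6); WM=−∞
i=2 t=4 v=7: → [4,10),[0,6); WM=−∞
i=3 t=1 v=1: → [0,6); WM=1
i=4 t=6 v=3: → [4,10); WM=1
i=5 t=9 v=1: → [8,14),[4,10); WM=1
i=6 t=10 v=4: → [8,14); WM=1
i=7 t=0 v=9: → [0,6); WM=7; [0,6) fires=27
i=8 t=10 v=7: → [8,14); WM=7
i=9 t=16 v=8: → [16,22),[12,18); WM=7
i=10 t=19 v=4: → [16,22); WM=7
i=11 t=22 v=7: → [20,26); WM=19; [4,10) fires=11 [8,14) fires=12 [12,18) fires=8
i=12 t=22 v=9: → [20,26); WM=19
i=13 t=13 v=4: DROP (t<19-2); WM=19
i=14 t=23 v=9: → [20,26); WM=19
i=15 t=17 v=8: → [16,22),[12,18); WM=20
i=16 t=25 v=4: → [24,30),[20,26); WM=20
i=17 t=26 v=8: → [24,30); WM=20
i=18 t=22 v=1: → [20,26); WM=20
i=19 t=27 v=3: → [24,30); WM=24; [16,22) fires=20
i=20 t=27 v=7: → [24,30); WM=24

8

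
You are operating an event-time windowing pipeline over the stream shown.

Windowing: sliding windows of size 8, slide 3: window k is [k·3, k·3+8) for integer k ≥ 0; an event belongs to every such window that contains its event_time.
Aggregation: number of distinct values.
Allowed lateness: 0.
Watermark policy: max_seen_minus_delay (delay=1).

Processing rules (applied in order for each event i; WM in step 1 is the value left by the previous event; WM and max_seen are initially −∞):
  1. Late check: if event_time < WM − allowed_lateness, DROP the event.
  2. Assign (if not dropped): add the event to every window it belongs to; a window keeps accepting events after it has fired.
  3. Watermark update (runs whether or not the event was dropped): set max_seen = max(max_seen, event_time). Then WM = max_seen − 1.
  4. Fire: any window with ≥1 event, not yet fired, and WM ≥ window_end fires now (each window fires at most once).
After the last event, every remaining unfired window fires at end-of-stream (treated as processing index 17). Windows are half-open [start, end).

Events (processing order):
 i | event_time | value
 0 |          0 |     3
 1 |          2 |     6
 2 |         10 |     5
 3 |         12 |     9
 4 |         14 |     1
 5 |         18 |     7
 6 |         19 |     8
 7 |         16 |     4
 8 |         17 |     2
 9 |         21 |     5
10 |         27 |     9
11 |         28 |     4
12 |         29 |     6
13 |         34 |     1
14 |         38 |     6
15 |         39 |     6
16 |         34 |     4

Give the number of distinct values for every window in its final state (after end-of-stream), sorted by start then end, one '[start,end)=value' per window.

i=0 t=0 v=3: → [0,8); WM=-1
i=1 t=2 v=6: → [0,8); WM=1
i=2 t=10 v=5: → [9,17),[6,14),[3,11); WM=9; [0,8) fires=2
i=3 t=12 v=9: → [12,20),[9,17),[6,14); WM=11; [3,11) fires=1
i=4 t=14 v=1: → [12,20),[9,17); WM=13
i=5 t=18 v=7: → [18,26),[15,23),[12,20); WM=17; [6,14) fires=2 [9,17) fires=3
i=6 t=19 v=8: → [18,26),[15,23),[12,20); WM=18
i=7 t=16 v=4: DROP (t<18-0); WM=18
i=8 t=17 v=2: DROP (t<18-0); WM=18
i=9 t=21 v=5: → [21,29),[18,26),[15,23); WM=20; [12,20) fires=4
i=10 t=27 v=9: → [27,35),[24,32),[21,29); WM=26; [15,23) fires=3 [18,26) fires=3
i=11 t=28 v=4: → [27,35),[24,32),[21,29); WM=27
i=12 t=29 v=6: → [27,35),[24,32); WM=28
i=13 t=34 v=1: → [33,41),[30,38),[27,35); WM=33; [21,29) fires=3 [24,32) fires=3
i=14 t=38 v=6: → [36,44),[33,41); WM=37; [27,35) fires=4
i=15 t=39 v=6: → [39,47),[36,44),[33,41); WM=38; [30,38) fires=1
i=16 t=34 v=4: DROP (t<38-0); WM=38

[0,8)=2 [3,11)=1 [6,14)=2 [9,17)=3 [12,20)=4 [15,23)=3 [18,26)=3 [21,29)=3 [24,32)=3 [27,35)=4 [30,38)=1 [33,41)=2 [36,44)=1 [39,47)=1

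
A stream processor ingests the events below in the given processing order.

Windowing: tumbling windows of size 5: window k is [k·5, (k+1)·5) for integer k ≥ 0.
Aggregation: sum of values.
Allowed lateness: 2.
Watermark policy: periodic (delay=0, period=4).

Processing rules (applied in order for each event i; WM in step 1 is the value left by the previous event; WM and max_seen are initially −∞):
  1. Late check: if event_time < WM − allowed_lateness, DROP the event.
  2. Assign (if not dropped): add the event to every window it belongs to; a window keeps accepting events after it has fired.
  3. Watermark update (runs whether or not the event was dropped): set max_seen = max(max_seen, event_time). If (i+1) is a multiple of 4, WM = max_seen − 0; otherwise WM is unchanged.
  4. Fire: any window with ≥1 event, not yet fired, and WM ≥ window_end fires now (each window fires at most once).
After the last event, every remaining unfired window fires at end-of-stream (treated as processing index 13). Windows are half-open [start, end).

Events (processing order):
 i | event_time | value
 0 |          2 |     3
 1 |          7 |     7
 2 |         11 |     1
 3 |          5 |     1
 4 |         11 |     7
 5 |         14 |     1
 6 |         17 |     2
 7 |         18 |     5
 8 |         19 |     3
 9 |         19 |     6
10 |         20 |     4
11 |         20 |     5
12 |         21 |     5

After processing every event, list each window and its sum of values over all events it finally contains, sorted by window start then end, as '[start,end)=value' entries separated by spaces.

[0,5)=3 [5,10)=8 [10,15)=9 [15,20)=16 [20,25)=14

i=0 t=2 v=3: → [0,5); WM=−∞
i=1 t=7 v=7: → [5,10); WM=−∞
i=2 t=11 v=1: → [10,15); WM=−∞
i=3 t=5 v=1: → [5,10); WM=11; [0,5) fires=3 [5,10) fires=8
i=4 t=11 v=7: → [10,15); WM=11
i=5 t=14 v=1: → [10,15); WM=11
i=6 t=17 v=2: → [15,20); WM=11
i=7 t=18 v=5: → [15,20); WM=18; [10,15) fires=9
i=8 t=19 v=3: → [15,20); WM=18
i=9 t=19 v=6: → [15,20); WM=18
i=10 t=20 v=4: → [20,25); WM=18
i=11 t=20 v=5: → [20,25); WM=20; [15,20) fires=16
i=12 t=21 v=5: → [20,25); WM=20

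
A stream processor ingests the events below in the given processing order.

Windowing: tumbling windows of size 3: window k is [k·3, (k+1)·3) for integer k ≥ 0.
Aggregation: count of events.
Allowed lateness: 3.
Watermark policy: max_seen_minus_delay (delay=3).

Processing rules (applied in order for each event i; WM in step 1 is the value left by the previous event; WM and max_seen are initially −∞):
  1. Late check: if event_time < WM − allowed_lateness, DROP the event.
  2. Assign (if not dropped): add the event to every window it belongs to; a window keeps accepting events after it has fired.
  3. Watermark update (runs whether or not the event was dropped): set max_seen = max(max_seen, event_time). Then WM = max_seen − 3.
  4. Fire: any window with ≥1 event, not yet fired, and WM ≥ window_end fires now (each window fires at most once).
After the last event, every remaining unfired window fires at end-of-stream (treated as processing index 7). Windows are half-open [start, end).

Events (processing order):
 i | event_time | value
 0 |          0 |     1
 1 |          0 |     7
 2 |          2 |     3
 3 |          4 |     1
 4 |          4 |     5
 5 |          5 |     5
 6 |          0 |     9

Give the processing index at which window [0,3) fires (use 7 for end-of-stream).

7

i=0 t=0 v=1: → [0,3); WM=-3
i=1 t=0 v=7: → [0,3); WM=-3
i=2 t=2 v=3: → [0,3); WM=-1
i=3 t=4 v=1: → [3,6); WM=1
i=4 t=4 v=5: → [3,6); WM=1
i=5 t=5 v=5: → [3,6); WM=2
i=6 t=0 v=9: → [0,3); WM=2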